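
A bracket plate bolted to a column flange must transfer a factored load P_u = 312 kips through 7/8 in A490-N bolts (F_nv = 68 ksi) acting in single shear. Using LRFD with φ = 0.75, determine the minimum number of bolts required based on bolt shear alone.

11 bolts

A_b = π·0.875²/4 = 0.6013 in².
Per-bolt design strength φR_n = 0.75 × 68 × 0.6013 × 1 = 30.67 kips.
n ≥ 312 / 30.67 = 10.17 → use 11 bolts.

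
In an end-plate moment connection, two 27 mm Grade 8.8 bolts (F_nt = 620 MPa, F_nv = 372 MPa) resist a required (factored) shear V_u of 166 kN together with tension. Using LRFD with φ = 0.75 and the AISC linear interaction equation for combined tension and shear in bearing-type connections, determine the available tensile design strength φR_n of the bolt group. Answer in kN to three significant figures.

416 kN

A_b = π·27²/4 = 572.6 mm²; f_rv = 166 × 1000 / (2 × 572.6) = 145 MPa.
F'_nt = 1.3 F_nt − (F_nt / φF_nv) f_rv = 1.3·620 − (620/(0.75·372))·145 = 483.9 MPa, capped at F_nt → F'_nt = 483.9 MPa.
R_n = F'_nt · A_b · n = 483.9 × 572.6 × 2 / 1000 = 554.1 kN.
Design strength φR_n = 0.75 × 554.1 = 416 kN.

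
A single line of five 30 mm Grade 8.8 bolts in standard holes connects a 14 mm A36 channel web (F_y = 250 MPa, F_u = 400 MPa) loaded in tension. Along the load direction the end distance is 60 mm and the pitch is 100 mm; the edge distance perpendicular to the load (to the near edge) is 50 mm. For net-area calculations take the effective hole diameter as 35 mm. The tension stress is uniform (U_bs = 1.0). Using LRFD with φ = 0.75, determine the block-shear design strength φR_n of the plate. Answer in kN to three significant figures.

861 kN

Shear plane L_v = 60 + 4·100 = 460 mm; A_gv = 460 × 14 = 6440 mm².
A_nv = (460 − 4.5·35) × 14 = 4235 mm².
A_nt = (50 − 0.5·35) × 14 = 455 mm².
0.6 F_u A_nv = 1016 kN; 0.6 F_y A_gv = 966 kN → shear yielding governs the shear term.
R_n = 966 + 1.0 × 400 × 455 / 1000 = 1148 kN.
Design strength φR_n = 0.75 × 1148 = 861 kN.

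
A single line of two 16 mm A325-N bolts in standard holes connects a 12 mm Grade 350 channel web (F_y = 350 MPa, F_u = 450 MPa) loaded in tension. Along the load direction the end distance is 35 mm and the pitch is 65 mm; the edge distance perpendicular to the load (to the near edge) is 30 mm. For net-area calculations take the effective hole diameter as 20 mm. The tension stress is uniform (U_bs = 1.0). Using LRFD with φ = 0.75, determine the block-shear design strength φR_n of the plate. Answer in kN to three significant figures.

251 kN

Shear plane L_v = 35 + 1·65 = 100 mm; A_gv = 100 × 12 = 1200 mm².
A_nv = (100 − 1.5·20) × 12 = 840 mm².
A_nt = (30 − 0.5·20) × 12 = 240 mm².
0.6 F_u A_nv = 226.8 kN; 0.6 F_y A_gv = 252 kN → shear rupture governs the shear term.
R_n = 226.8 + 1.0 × 450 × 240 / 1000 = 334.8 kN.
Design strength φR_n = 0.75 × 334.8 = 251 kN.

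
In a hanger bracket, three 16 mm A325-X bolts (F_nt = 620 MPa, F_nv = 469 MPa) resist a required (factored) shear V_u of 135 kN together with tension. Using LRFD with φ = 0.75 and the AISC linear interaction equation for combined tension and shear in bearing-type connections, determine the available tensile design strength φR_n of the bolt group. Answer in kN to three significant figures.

A_b = π·16²/4 = 201.1 mm²; f_rv = 135 × 1000 / (3 × 201.1) = 223.8 MPa.
F'_nt = 1.3 F_nt − (F_nt / φF_nv) f_rv = 1.3·620 − (620/(0.75·469))·223.8 = 411.5 MPa, capped at F_nt → F'_nt = 411.5 MPa.
R_n = F'_nt · A_b · n = 411.5 × 201.1 × 3 / 1000 = 248.2 kN.
Design strength φR_n = 0.75 × 248.2 = 186 kN.

186 kN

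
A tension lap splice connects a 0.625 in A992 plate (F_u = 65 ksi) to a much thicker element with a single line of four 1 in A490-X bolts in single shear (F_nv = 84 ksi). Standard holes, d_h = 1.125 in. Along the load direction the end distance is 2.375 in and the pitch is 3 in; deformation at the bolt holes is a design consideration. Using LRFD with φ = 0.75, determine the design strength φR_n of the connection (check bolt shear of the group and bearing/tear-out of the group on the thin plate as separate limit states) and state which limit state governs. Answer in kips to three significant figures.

198 kips (bolt shear governs)

Bolt shear: A_b = π·1²/4 = 0.7854 in²; R_n = 84 × 0.7854 × 4 × 1 = 263.9 kips → 0.75 × 263.9 = 198 kips.
Bearing (1.2 l_c t F_u ≤ 2.4 d t F_u): upper limit = 2.4·1·0.625·65 = 97.5 kips.
  Edge l_c = 2.375 − 1.125/2 = 1.812 → r_n = 88.36 kips; interior l_c = 3 − 1.125 = 1.875 → r_n = 91.41 kips.
  R_n,bearing = 1·88.36 + 3·91.41 = 362.6 kips → 0.75 × 362.6 = 272 kips.
Bolt shear governs: 198 kips.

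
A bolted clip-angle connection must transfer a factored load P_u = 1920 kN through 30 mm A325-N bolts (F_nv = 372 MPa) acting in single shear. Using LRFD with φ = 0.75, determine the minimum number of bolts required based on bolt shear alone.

10 bolts

A_b = π·30²/4 = 706.9 mm².
Per-bolt design strength φR_n = 0.75 × 372 × 706.9 × 1 / 1000 = 197.2 kN.
n ≥ 1920 / 197.2 = 9.736 → use 10 bolts.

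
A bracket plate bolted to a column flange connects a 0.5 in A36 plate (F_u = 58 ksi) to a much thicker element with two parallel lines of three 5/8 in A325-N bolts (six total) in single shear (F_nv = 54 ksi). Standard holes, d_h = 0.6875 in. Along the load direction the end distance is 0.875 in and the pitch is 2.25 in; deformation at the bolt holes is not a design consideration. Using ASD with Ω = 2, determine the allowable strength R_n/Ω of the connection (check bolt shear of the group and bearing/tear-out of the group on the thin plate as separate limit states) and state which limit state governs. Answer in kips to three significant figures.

Bolt shear: A_b = π·0.625²/4 = 0.3068 in²; R_n = 54 × 0.3068 × 6 × 1 = 99.4 kips → 99.4 / 2 = 49.7 kips.
Bearing (1.5 l_c t F_u ≤ 3.0 d t F_u): upper limit = 3.0·0.625·0.5·58 = 54.38 kips.
  Edge l_c = 0.875 − 0.6875/2 = 0.5312 → r_n = 23.11 kips; interior l_c = 2.25 − 0.6875 = 1.562 → r_n = 54.38 kips.
  R_n,bearing = 2·23.11 + 4·54.38 = 263.7 kips → 263.7 / 2 = 132 kips.
Bolt shear governs: 49.7 kips.

49.7 kips (bolt shear governs)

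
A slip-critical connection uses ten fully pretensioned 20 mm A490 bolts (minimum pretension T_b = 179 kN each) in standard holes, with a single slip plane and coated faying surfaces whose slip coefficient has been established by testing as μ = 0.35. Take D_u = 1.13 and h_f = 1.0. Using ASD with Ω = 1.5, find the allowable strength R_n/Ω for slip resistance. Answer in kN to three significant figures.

R_n = μ · D_u · h_f · T_b · n_s · n_b = 0.35 × 1.13 × 1.0 × 179 × 1 × 10 = 707.9 kN.
Allowable strength R_n/Ω = 707.9 / 1.5 = 472 kN.

472 kN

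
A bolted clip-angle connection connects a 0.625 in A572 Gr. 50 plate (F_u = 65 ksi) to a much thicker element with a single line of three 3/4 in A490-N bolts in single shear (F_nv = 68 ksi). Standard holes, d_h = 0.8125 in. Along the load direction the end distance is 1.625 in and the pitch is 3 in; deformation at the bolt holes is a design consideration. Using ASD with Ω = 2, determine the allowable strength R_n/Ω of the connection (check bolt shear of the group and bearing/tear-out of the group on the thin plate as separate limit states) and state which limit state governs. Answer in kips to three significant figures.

Bolt shear: A_b = π·0.75²/4 = 0.4418 in²; R_n = 68 × 0.4418 × 3 × 1 = 90.12 kips → 90.12 / 2 = 45.1 kips.
Bearing (1.2 l_c t F_u ≤ 2.4 d t F_u): upper limit = 2.4·0.75·0.625·65 = 73.12 kips.
  Edge l_c = 1.625 − 0.8125/2 = 1.219 → r_n = 59.41 kips; interior l_c = 3 − 0.8125 = 2.188 → r_n = 73.12 kips.
  R_n,bearing = 1·59.41 + 2·73.12 = 205.7 kips → 205.7 / 2 = 103 kips.
Bolt shear governs: 45.1 kips.

45.1 kips (bolt shear governs)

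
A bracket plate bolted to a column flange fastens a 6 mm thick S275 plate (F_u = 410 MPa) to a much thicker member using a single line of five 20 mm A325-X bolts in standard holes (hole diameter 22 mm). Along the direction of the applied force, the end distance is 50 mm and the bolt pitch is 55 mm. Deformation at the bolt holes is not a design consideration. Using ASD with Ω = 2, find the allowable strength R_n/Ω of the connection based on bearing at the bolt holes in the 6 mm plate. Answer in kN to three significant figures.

Per bolt r_n = 1.5 l_c t F_u ≤ 3.0 d t F_u; upper limit = 3.0 × 20 × 6 × 410 / 1000 = 147.6 kN.
Edge bolt: l_c = 50 − 22/2 = 39 mm → 1.5 × 39 × 6 × 410 / 1000 = 143.9 → r_n = 143.9 kN.
Interior bolts: l_c = 55 − 22 = 33 mm → 1.5 × 33 × 6 × 410 / 1000 = 121.8 → r_n = 121.8 kN.
R_n = 1 × 143.9 + 4 × 121.8 = 631 kN.
Allowable strength R_n/Ω = 631 / 2 = 315 kN.

315 kN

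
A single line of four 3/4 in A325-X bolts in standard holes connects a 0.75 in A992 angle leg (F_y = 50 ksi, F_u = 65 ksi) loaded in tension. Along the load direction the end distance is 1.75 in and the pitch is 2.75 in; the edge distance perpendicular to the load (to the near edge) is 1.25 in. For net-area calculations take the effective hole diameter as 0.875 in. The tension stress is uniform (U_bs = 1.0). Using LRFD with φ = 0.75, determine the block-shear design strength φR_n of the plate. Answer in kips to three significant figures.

Shear plane L_v = 1.75 + 3·2.75 = 10 in; A_gv = 10 × 0.75 = 7.5 in².
A_nv = (10 − 3.5·0.875) × 0.75 = 5.203 in².
A_nt = (1.25 − 0.5·0.875) × 0.75 = 0.6094 in².
0.6 F_u A_nv = 202.9 kips; 0.6 F_y A_gv = 225 kips → shear rupture governs the shear term.
R_n = 202.9 + 1.0 × 65 × 0.6094 = 242.5 kips.
Design strength φR_n = 0.75 × 242.5 = 182 kips.

182 kips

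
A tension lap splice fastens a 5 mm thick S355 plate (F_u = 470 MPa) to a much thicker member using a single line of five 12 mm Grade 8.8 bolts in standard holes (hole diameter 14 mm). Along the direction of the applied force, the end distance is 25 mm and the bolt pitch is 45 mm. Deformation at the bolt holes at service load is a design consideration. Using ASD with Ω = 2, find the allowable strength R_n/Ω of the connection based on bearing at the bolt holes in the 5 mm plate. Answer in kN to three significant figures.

161 kN

Per bolt r_n = 1.2 l_c t F_u ≤ 2.4 d t F_u; upper limit = 2.4 × 12 × 5 × 470 / 1000 = 67.68 kN.
Edge bolt: l_c = 25 − 14/2 = 18 mm → 1.2 × 18 × 5 × 470 / 1000 = 50.76 → r_n = 50.76 kN.
Interior bolts: l_c = 45 − 14 = 31 mm → 1.2 × 31 × 5 × 470 / 1000 = 87.42 → r_n = 67.68 kN.
R_n = 1 × 50.76 + 4 × 67.68 = 321.5 kN.
Allowable strength R_n/Ω = 321.5 / 2 = 161 kN.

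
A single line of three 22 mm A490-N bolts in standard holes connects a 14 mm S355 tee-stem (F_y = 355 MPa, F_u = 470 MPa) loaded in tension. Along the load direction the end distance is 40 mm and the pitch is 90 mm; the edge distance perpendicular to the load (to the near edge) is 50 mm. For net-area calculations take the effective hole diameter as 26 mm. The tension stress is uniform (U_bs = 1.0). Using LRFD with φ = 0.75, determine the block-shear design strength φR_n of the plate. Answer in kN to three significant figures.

Shear plane L_v = 40 + 2·90 = 220 mm; A_gv = 220 × 14 = 3080 mm².
A_nv = (220 − 2.5·26) × 14 = 2170 mm².
A_nt = (50 − 0.5·26) × 14 = 518 mm².
0.6 F_u A_nv = 611.9 kN; 0.6 F_y A_gv = 656 kN → shear rupture governs the shear term.
R_n = 611.9 + 1.0 × 470 × 518 / 1000 = 855.4 kN.
Design strength φR_n = 0.75 × 855.4 = 642 kN.

642 kN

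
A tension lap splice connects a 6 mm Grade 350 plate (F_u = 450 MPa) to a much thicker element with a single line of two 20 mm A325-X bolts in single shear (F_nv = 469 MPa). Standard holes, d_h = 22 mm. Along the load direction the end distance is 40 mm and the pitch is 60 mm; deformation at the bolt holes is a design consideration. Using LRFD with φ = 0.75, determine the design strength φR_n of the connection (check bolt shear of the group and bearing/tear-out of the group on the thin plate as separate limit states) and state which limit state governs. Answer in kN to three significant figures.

Bolt shear: A_b = π·20²/4 = 314.2 mm²; R_n = 469 × 314.2 × 2 × 1 / 1000 = 294.7 kN → 0.75 × 294.7 = 221 kN.
Bearing (1.2 l_c t F_u ≤ 2.4 d t F_u): upper limit = 2.4·20·6·450 / 1000 = 129.6 kN.
  Edge l_c = 40 − 22/2 = 29 → r_n = 93.96 kN; interior l_c = 60 − 22 = 38 → r_n = 123.1 kN.
  R_n,bearing = 1·93.96 + 1·123.1 = 217.1 kN → 0.75 × 217.1 = 163 kN.
Bearing governs: 163 kN.

163 kN (bearing governs)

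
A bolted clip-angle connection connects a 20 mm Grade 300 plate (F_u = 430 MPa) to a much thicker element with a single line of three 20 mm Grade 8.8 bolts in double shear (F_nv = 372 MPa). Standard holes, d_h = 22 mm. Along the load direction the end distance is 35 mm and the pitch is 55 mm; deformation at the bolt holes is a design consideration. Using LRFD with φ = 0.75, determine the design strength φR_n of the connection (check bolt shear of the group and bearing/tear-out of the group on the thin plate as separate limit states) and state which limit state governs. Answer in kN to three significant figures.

526 kN (bolt shear governs)

Bolt shear: A_b = π·20²/4 = 314.2 mm²; R_n = 372 × 314.2 × 3 × 2 / 1000 = 701.2 kN → 0.75 × 701.2 = 526 kN.
Bearing (1.2 l_c t F_u ≤ 2.4 d t F_u): upper limit = 2.4·20·20·430 / 1000 = 412.8 kN.
  Edge l_c = 35 − 22/2 = 24 → r_n = 247.7 kN; interior l_c = 55 − 22 = 33 → r_n = 340.6 kN.
  R_n,bearing = 1·247.7 + 2·340.6 = 928.8 kN → 0.75 × 928.8 = 697 kN.
Bolt shear governs: 526 kN.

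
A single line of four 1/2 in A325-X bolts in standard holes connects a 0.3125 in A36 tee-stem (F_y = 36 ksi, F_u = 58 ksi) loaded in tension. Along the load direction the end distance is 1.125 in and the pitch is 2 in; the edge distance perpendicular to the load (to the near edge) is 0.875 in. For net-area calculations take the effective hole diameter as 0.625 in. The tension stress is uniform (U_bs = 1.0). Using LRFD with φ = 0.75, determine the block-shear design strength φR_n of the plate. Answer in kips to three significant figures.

43.7 kips

Shear plane L_v = 1.125 + 3·2 = 7.125 in; A_gv = 7.125 × 0.3125 = 2.227 in².
A_nv = (7.125 − 3.5·0.625) × 0.3125 = 1.543 in².
A_nt = (0.875 − 0.5·0.625) × 0.3125 = 0.1758 in².
0.6 F_u A_nv = 53.7 kips; 0.6 F_y A_gv = 48.09 kips → shear yielding governs the shear term.
R_n = 48.09 + 1.0 × 58 × 0.1758 = 58.29 kips.
Design strength φR_n = 0.75 × 58.29 = 43.7 kips.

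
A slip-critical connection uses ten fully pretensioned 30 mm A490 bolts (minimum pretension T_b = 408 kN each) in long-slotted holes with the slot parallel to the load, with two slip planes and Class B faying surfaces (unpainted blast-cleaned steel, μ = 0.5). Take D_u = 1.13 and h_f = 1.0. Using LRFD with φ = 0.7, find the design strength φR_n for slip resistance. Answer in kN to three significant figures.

R_n = μ · D_u · h_f · T_b · n_s · n_b = 0.5 × 1.13 × 1.0 × 408 × 2 × 10 = 4610 kN.
Design strength φR_n = 0.7 × 4610 = 3230 kN.

3230 kN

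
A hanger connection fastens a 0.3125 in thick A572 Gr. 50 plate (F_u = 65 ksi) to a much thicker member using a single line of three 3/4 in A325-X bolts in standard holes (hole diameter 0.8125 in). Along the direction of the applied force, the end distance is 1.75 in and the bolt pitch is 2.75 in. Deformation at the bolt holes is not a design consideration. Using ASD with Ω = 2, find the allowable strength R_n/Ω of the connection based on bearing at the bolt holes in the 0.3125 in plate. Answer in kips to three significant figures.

Per bolt r_n = 1.5 l_c t F_u ≤ 3.0 d t F_u; upper limit = 3.0 × 0.75 × 0.3125 × 65 = 45.7 kips.
Edge bolt: l_c = 1.75 − 0.8125/2 = 1.344 in → 1.5 × 1.344 × 0.3125 × 65 = 40.94 → r_n = 40.94 kips.
Interior bolts: l_c = 2.75 − 0.8125 = 1.938 in → 1.5 × 1.938 × 0.3125 × 65 = 59.03 → r_n = 45.7 kips.
R_n = 1 × 40.94 + 2 × 45.7 = 132.3 kips.
Allowable strength R_n/Ω = 132.3 / 2 = 66.2 kips.

66.2 kips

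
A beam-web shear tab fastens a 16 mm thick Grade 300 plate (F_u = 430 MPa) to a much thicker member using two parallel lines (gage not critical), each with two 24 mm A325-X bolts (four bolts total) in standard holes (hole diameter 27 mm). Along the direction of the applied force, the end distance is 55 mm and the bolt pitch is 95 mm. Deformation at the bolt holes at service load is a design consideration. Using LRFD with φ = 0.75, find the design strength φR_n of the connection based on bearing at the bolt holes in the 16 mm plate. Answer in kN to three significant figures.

1110 kN

Per bolt r_n = 1.2 l_c t F_u ≤ 2.4 d t F_u; upper limit = 2.4 × 24 × 16 × 430 / 1000 = 396.3 kN.
Edge bolt: l_c = 55 − 27/2 = 41.5 mm → 1.2 × 41.5 × 16 × 430 / 1000 = 342.6 → r_n = 342.6 kN.
Interior bolts: l_c = 95 − 27 = 68 mm → 1.2 × 68 × 16 × 430 / 1000 = 561.4 → r_n = 396.3 kN.
R_n = 2 × 342.6 + 2 × 396.3 = 1478 kN.
Design strength φR_n = 0.75 × 1478 = 1110 kN.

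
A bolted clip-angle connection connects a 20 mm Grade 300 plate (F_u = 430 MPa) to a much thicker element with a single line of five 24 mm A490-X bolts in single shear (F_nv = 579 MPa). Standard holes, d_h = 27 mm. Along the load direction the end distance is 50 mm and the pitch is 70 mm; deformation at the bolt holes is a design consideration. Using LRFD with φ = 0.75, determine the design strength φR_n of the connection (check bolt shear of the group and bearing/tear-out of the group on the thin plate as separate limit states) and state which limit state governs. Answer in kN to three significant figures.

Bolt shear: A_b = π·24²/4 = 452.4 mm²; R_n = 579 × 452.4 × 5 × 1 / 1000 = 1310 kN → 0.75 × 1310 = 982 kN.
Bearing (1.2 l_c t F_u ≤ 2.4 d t F_u): upper limit = 2.4·24·20·430 / 1000 = 495.4 kN.
  Edge l_c = 50 − 27/2 = 36.5 → r_n = 376.7 kN; interior l_c = 70 − 27 = 43 → r_n = 443.8 kN.
  R_n,bearing = 1·376.7 + 4·443.8 = 2152 kN → 0.75 × 2152 = 1610 kN.
Bolt shear governs: 982 kN.

982 kN (bolt shear governs)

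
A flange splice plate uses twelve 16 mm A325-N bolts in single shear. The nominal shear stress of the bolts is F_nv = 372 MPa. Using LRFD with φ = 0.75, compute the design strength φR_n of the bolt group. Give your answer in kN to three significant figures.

673 kN

A_b = π × 16² / 4 = 201.1 mm².
R_n = F_nv · A_b · n · n_s = 372 × 201.1 × 12 × 1 / 1000 = 897.5 kN.
Design strength φR_n = 0.75 × 897.5 = 673 kN.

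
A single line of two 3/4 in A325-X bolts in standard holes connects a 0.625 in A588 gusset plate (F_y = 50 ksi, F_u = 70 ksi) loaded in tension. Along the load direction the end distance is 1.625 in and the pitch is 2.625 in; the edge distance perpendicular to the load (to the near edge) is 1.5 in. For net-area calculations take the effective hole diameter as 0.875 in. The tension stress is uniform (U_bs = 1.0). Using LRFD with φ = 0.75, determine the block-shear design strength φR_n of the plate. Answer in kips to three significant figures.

Shear plane L_v = 1.625 + 1·2.625 = 4.25 in; A_gv = 4.25 × 0.625 = 2.656 in².
A_nv = (4.25 − 1.5·0.875) × 0.625 = 1.836 in².
A_nt = (1.5 − 0.5·0.875) × 0.625 = 0.6641 in².
0.6 F_u A_nv = 77.11 kips; 0.6 F_y A_gv = 79.69 kips → shear rupture governs the shear term.
R_n = 77.11 + 1.0 × 70 × 0.6641 = 123.6 kips.
Design strength φR_n = 0.75 × 123.6 = 92.7 kips.

92.7 kips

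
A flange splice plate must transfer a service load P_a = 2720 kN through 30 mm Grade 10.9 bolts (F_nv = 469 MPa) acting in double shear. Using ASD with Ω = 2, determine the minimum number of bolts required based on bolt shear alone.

9 bolts

A_b = π·30²/4 = 706.9 mm².
Per-bolt allowable strength R_n/Ω = 469 × 706.9 × 2 / 1000 / 2 = 331.5 kN.
n ≥ 2720 / 331.5 = 8.205 → use 9 bolts.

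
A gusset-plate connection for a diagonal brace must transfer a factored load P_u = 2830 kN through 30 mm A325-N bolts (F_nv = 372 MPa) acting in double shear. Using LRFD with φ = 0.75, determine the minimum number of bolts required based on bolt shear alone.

8 bolts

A_b = π·30²/4 = 706.9 mm².
Per-bolt design strength φR_n = 0.75 × 372 × 706.9 × 2 / 1000 = 394.4 kN.
n ≥ 2830 / 394.4 = 7.175 → use 8 bolts.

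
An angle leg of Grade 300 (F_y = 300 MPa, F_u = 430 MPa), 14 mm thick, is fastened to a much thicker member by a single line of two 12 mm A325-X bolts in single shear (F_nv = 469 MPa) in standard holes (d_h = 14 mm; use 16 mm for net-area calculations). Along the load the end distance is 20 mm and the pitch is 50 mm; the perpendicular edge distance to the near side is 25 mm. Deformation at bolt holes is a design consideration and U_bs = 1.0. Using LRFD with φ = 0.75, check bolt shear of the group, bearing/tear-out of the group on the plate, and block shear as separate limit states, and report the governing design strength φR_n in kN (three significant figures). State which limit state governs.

79.6 kN (bolt shear governs)

Bolt shear: A_b = π·12²/4 = 113.1 mm²; R_n = 469 × 113.1 × 2 × 1 / 1000 = 106.1 kN → 0.75 × 106.1 = 79.6 kN.
Bearing: edge l_c = 13, r_n = 93.91 kN; interior l_c = 36, r_n = 173.4 kN; R_n = 93.91 + 1·173.4 = 267.3 kN → 200 kN.
Block shear: A_gv = 980, A_nv = 644, A_nt = 238 mm²; R_n = min(0.6F_uA_nv, 0.6F_yA_gv) + U_bs·F_u·A_nt = 268.5 kN → 201 kN.
Bolt shear governs: 79.6 kN.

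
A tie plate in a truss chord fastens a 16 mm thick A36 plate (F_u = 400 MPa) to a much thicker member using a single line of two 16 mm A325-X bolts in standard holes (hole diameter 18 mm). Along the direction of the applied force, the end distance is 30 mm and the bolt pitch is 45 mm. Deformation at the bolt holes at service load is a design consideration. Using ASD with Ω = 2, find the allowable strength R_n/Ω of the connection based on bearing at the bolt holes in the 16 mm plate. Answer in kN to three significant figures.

Per bolt r_n = 1.2 l_c t F_u ≤ 2.4 d t F_u; upper limit = 2.4 × 16 × 16 × 400 / 1000 = 245.8 kN.
Edge bolt: l_c = 30 − 18/2 = 21 mm → 1.2 × 21 × 16 × 400 / 1000 = 161.3 → r_n = 161.3 kN.
Interior bolts: l_c = 45 − 18 = 27 mm → 1.2 × 27 × 16 × 400 / 1000 = 207.4 → r_n = 207.4 kN.
R_n = 1 × 161.3 + 1 × 207.4 = 368.6 kN.
Allowable strength R_n/Ω = 368.6 / 2 = 184 kN.

184 kN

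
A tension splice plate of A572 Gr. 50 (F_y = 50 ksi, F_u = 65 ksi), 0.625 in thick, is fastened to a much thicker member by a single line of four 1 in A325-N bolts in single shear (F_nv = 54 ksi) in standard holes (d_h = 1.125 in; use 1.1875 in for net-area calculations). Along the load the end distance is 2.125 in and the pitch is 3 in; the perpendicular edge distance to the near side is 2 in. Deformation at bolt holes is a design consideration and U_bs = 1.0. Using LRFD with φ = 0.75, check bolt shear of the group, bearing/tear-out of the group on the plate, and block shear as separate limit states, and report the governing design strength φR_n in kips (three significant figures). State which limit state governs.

Bolt shear: A_b = π·1²/4 = 0.7854 in²; R_n = 54 × 0.7854 × 4 × 1 = 169.6 kips → 0.75 × 169.6 = 127 kips.
Bearing: edge l_c = 1.562, r_n = 76.17 kips; interior l_c = 1.875, r_n = 91.41 kips; R_n = 76.17 + 3·91.41 = 350.4 kips → 263 kips.
Block shear: A_gv = 6.953, A_nv = 4.355, A_nt = 0.8789 in²; R_n = min(0.6F_uA_nv, 0.6F_yA_gv) + U_bs·F_u·A_nt = 227 kips → 170 kips.
Bolt shear governs: 127 kips.

127 kips (bolt shear governs)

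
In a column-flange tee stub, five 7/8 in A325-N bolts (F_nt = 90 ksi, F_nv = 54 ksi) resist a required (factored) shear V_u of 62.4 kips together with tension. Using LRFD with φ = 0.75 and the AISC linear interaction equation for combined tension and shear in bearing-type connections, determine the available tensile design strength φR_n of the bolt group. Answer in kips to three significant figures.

160 kips

A_b = π·0.875²/4 = 0.6013 in²; f_rv = 62.4 / (5 × 0.6013) = 20.75 ksi.
F'_nt = 1.3 F_nt − (F_nt / φF_nv) f_rv = 1.3·90 − (90/(0.75·54))·20.75 = 70.88 ksi, capped at F_nt → F'_nt = 70.88 ksi.
R_n = F'_nt · A_b · n = 70.88 × 0.6013 × 5 = 213.1 kips.
Design strength φR_n = 0.75 × 213.1 = 160 kips.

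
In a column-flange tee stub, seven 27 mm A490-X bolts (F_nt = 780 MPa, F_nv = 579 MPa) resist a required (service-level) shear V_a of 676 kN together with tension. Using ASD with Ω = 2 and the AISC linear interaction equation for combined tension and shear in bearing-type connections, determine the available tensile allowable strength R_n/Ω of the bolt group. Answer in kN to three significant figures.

1120 kN

A_b = π·27²/4 = 572.6 mm²; f_rv = 676 × 1000 / (7 × 572.6) = 168.7 MPa.
F'_nt = 1.3 F_nt − (Ω F_nt / F_nv) f_rv = 1.3·780 − (2·780/579)·168.7 = 559.6 MPa, capped at F_nt → F'_nt = 559.6 MPa.
R_n = F'_nt · A_b · n = 559.6 × 572.6 × 7 / 1000 = 2243 kN.
Allowable strength R_n/Ω = 2243 / 2 = 1120 kN.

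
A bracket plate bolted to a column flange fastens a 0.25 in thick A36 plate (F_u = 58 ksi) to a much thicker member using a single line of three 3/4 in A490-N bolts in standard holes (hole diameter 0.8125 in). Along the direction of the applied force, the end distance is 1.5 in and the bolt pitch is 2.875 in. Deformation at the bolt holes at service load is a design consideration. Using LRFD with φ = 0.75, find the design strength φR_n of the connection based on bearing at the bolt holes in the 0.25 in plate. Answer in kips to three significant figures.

53.4 kips

Per bolt r_n = 1.2 l_c t F_u ≤ 2.4 d t F_u; upper limit = 2.4 × 0.75 × 0.25 × 58 = 26.1 kips.
Edge bolt: l_c = 1.5 − 0.8125/2 = 1.094 in → 1.2 × 1.094 × 0.25 × 58 = 19.03 → r_n = 19.03 kips.
Interior bolts: l_c = 2.875 − 0.8125 = 2.062 in → 1.2 × 2.062 × 0.25 × 58 = 35.89 → r_n = 26.1 kips.
R_n = 1 × 19.03 + 2 × 26.1 = 71.23 kips.
Design strength φR_n = 0.75 × 71.23 = 53.4 kips.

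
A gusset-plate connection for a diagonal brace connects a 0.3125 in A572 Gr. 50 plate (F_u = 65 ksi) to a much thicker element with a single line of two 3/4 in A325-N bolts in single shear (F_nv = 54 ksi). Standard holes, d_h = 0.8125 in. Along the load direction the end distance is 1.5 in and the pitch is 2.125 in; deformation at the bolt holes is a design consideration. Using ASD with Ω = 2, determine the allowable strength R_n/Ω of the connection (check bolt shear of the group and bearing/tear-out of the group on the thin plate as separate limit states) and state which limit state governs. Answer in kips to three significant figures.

23.9 kips (bolt shear governs)

Bolt shear: A_b = π·0.75²/4 = 0.4418 in²; R_n = 54 × 0.4418 × 2 × 1 = 47.71 kips → 47.71 / 2 = 23.9 kips.
Bearing (1.2 l_c t F_u ≤ 2.4 d t F_u): upper limit = 2.4·0.75·0.3125·65 = 36.56 kips.
  Edge l_c = 1.5 − 0.8125/2 = 1.094 → r_n = 26.66 kips; interior l_c = 2.125 − 0.8125 = 1.312 → r_n = 31.99 kips.
  R_n,bearing = 1·26.66 + 1·31.99 = 58.65 kips → 58.65 / 2 = 29.3 kips.
Bolt shear governs: 23.9 kips.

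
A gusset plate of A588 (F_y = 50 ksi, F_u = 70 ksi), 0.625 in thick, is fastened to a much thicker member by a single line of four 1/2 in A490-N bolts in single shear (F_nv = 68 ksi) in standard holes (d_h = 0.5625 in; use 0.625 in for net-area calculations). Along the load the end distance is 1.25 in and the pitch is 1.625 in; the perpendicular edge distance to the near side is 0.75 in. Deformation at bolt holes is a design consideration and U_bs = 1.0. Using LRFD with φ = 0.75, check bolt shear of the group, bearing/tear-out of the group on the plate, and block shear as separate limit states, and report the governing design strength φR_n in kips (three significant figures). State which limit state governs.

Bolt shear: A_b = π·0.5²/4 = 0.1963 in²; R_n = 68 × 0.1963 × 4 × 1 = 53.41 kips → 0.75 × 53.41 = 40.1 kips.
Bearing: edge l_c = 0.9688, r_n = 50.86 kips; interior l_c = 1.062, r_n = 52.5 kips; R_n = 50.86 + 3·52.5 = 208.4 kips → 156 kips.
Block shear: A_gv = 3.828, A_nv = 2.461, A_nt = 0.2734 in²; R_n = min(0.6F_uA_nv, 0.6F_yA_gv) + U_bs·F_u·A_nt = 122.5 kips → 91.9 kips.
Bolt shear governs: 40.1 kips.

40.1 kips (bolt shear governs)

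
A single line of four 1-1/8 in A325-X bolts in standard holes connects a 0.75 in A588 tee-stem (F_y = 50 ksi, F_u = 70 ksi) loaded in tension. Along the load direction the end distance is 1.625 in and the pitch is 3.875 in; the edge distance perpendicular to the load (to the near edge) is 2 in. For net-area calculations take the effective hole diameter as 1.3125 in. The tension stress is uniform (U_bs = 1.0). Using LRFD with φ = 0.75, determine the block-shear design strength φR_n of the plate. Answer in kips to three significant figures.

257 kips

Shear plane L_v = 1.625 + 3·3.875 = 13.25 in; A_gv = 13.25 × 0.75 = 9.938 in².
A_nv = (13.25 − 3.5·1.3125) × 0.75 = 6.492 in².
A_nt = (2 − 0.5·1.3125) × 0.75 = 1.008 in².
0.6 F_u A_nv = 272.7 kips; 0.6 F_y A_gv = 298.1 kips → shear rupture governs the shear term.
R_n = 272.7 + 1.0 × 70 × 1.008 = 343.2 kips.
Design strength φR_n = 0.75 × 343.2 = 257 kips.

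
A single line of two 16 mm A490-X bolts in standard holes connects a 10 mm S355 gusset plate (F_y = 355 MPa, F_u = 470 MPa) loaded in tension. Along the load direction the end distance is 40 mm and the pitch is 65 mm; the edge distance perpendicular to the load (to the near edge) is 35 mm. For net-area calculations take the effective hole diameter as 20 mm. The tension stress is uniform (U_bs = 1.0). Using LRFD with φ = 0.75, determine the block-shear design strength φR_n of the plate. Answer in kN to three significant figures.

Shear plane L_v = 40 + 1·65 = 105 mm; A_gv = 105 × 10 = 1050 mm².
A_nv = (105 − 1.5·20) × 10 = 750 mm².
A_nt = (35 − 0.5·20) × 10 = 250 mm².
0.6 F_u A_nv = 211.5 kN; 0.6 F_y A_gv = 223.7 kN → shear rupture governs the shear term.
R_n = 211.5 + 1.0 × 470 × 250 / 1000 = 329 kN.
Design strength φR_n = 0.75 × 329 = 247 kN.

247 kN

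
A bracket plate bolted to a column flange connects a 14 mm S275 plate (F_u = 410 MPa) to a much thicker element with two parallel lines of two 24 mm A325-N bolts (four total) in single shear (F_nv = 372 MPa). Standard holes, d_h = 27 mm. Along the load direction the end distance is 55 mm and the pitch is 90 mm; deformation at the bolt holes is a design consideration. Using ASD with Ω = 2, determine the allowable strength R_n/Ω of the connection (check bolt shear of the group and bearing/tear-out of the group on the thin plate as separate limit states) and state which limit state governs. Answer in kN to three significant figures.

Bolt shear: A_b = π·24²/4 = 452.4 mm²; R_n = 372 × 452.4 × 4 × 1 / 1000 = 673.2 kN → 673.2 / 2 = 337 kN.
Bearing (1.2 l_c t F_u ≤ 2.4 d t F_u): upper limit = 2.4·24·14·410 / 1000 = 330.6 kN.
  Edge l_c = 55 − 27/2 = 41.5 → r_n = 285.9 kN; interior l_c = 90 − 27 = 63 → r_n = 330.6 kN.
  R_n,bearing = 2·285.9 + 2·330.6 = 1233 kN → 1233 / 2 = 616 kN.
Bolt shear governs: 337 kN.

337 kN (bolt shear governs)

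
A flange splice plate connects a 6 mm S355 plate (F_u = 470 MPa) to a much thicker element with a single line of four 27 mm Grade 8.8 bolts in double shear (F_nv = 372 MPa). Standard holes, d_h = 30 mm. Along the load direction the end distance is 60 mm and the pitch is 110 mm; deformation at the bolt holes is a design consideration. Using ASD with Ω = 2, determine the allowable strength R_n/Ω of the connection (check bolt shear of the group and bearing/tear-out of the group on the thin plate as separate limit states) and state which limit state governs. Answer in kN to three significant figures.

Bolt shear: A_b = π·27²/4 = 572.6 mm²; R_n = 372 × 572.6 × 4 × 2 / 1000 = 1704 kN → 1704 / 2 = 852 kN.
Bearing (1.2 l_c t F_u ≤ 2.4 d t F_u): upper limit = 2.4·27·6·470 / 1000 = 182.7 kN.
  Edge l_c = 60 − 30/2 = 45 → r_n = 152.3 kN; interior l_c = 110 − 30 = 80 → r_n = 182.7 kN.
  R_n,bearing = 1·152.3 + 3·182.7 = 700.5 kN → 700.5 / 2 = 350 kN.
Bearing governs: 350 kN.

350 kN (bearing governs)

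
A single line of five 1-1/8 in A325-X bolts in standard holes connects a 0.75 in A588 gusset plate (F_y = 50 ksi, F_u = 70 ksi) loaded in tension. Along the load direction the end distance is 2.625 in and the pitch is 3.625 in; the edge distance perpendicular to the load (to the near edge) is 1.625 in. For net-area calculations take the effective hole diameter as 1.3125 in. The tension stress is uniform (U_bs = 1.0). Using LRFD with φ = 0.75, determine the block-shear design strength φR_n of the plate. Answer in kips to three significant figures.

303 kips

Shear plane L_v = 2.625 + 4·3.625 = 17.12 in; A_gv = 17.12 × 0.75 = 12.84 in².
A_nv = (17.12 − 4.5·1.3125) × 0.75 = 8.414 in².
A_nt = (1.625 − 0.5·1.3125) × 0.75 = 0.7266 in².
0.6 F_u A_nv = 353.4 kips; 0.6 F_y A_gv = 385.3 kips → shear rupture governs the shear term.
R_n = 353.4 + 1.0 × 70 × 0.7266 = 404.2 kips.
Design strength φR_n = 0.75 × 404.2 = 303 kips.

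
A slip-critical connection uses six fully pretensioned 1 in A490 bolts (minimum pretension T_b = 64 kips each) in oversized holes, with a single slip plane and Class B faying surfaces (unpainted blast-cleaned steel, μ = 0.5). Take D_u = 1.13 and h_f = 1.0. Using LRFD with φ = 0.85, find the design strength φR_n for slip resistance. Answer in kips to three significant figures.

R_n = μ · D_u · h_f · T_b · n_s · n_b = 0.5 × 1.13 × 1.0 × 64 × 1 × 6 = 217 kips.
Design strength φR_n = 0.85 × 217 = 184 kips.

184 kips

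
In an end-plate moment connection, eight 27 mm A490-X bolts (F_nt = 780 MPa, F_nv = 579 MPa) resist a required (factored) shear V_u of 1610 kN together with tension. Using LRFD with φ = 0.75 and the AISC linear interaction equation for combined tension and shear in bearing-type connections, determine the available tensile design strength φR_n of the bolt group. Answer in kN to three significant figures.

1310 kN

A_b = π·27²/4 = 572.6 mm²; f_rv = 1610 × 1000 / (8 × 572.6) = 351.5 MPa.
F'_nt = 1.3 F_nt − (F_nt / φF_nv) f_rv = 1.3·780 − (780/(0.75·579))·351.5 = 382.6 MPa, capped at F_nt → F'_nt = 382.6 MPa.
R_n = F'_nt · A_b · n = 382.6 × 572.6 × 8 / 1000 = 1753 kN.
Design strength φR_n = 0.75 × 1753 = 1310 kN.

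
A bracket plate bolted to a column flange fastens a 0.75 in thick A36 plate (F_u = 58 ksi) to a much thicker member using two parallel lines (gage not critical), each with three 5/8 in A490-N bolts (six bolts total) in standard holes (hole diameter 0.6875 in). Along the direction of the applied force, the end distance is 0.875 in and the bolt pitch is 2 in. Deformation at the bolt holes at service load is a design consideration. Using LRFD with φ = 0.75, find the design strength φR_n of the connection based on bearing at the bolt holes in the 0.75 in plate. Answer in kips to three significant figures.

237 kips

Per bolt r_n = 1.2 l_c t F_u ≤ 2.4 d t F_u; upper limit = 2.4 × 0.625 × 0.75 × 58 = 65.25 kips.
Edge bolt: l_c = 0.875 − 0.6875/2 = 0.5312 in → 1.2 × 0.5312 × 0.75 × 58 = 27.73 → r_n = 27.73 kips.
Interior bolts: l_c = 2 − 0.6875 = 1.312 in → 1.2 × 1.312 × 0.75 × 58 = 68.51 → r_n = 65.25 kips.
R_n = 2 × 27.73 + 4 × 65.25 = 316.5 kips.
Design strength φR_n = 0.75 × 316.5 = 237 kips.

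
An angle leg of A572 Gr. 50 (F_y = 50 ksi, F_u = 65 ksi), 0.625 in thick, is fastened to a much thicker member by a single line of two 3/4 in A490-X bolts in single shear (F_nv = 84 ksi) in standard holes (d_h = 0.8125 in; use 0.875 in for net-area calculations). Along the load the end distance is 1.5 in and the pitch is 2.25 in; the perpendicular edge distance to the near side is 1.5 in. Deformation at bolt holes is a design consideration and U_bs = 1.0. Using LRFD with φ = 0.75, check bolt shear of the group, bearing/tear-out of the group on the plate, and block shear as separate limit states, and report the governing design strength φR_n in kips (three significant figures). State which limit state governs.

55.7 kips (bolt shear governs)

Bolt shear: A_b = π·0.75²/4 = 0.4418 in²; R_n = 84 × 0.4418 × 2 × 1 = 74.22 kips → 0.75 × 74.22 = 55.7 kips.
Bearing: edge l_c = 1.094, r_n = 53.32 kips; interior l_c = 1.438, r_n = 70.08 kips; R_n = 53.32 + 1·70.08 = 123.4 kips → 92.5 kips.
Block shear: A_gv = 2.344, A_nv = 1.523, A_nt = 0.6641 in²; R_n = min(0.6F_uA_nv, 0.6F_yA_gv) + U_bs·F_u·A_nt = 102.6 kips → 76.9 kips.
Bolt shear governs: 55.7 kips.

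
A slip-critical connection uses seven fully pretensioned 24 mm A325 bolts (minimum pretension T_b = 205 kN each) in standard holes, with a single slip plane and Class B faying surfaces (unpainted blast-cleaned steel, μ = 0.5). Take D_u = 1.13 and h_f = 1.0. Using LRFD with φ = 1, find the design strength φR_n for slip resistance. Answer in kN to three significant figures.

R_n = μ · D_u · h_f · T_b · n_s · n_b = 0.5 × 1.13 × 1.0 × 205 × 1 × 7 = 810.8 kN.
Design strength φR_n = 1 × 810.8 = 811 kN.

811 kN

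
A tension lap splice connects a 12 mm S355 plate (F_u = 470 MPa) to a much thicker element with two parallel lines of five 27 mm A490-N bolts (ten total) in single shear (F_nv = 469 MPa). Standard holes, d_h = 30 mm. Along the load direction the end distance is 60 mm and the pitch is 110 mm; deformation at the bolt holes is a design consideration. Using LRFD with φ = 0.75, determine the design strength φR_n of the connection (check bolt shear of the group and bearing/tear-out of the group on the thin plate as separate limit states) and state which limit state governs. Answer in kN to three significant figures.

2010 kN (bolt shear governs)

Bolt shear: A_b = π·27²/4 = 572.6 mm²; R_n = 469 × 572.6 × 10 × 1 / 1000 = 2685 kN → 0.75 × 2685 = 2010 kN.
Bearing (1.2 l_c t F_u ≤ 2.4 d t F_u): upper limit = 2.4·27·12·470 / 1000 = 365.5 kN.
  Edge l_c = 60 − 30/2 = 45 → r_n = 304.6 kN; interior l_c = 110 − 30 = 80 → r_n = 365.5 kN.
  R_n,bearing = 2·304.6 + 8·365.5 = 3533 kN → 0.75 × 3533 = 2650 kN.
Bolt shear governs: 2010 kN.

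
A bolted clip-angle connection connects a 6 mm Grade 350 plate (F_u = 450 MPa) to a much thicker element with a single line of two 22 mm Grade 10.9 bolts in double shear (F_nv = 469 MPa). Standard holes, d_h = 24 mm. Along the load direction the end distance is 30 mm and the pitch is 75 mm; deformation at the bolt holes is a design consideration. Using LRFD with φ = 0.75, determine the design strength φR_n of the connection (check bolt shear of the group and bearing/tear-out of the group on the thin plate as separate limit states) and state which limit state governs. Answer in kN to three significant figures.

151 kN (bearing governs)

Bolt shear: A_b = π·22²/4 = 380.1 mm²; R_n = 469 × 380.1 × 2 × 2 / 1000 = 713.1 kN → 0.75 × 713.1 = 535 kN.
Bearing (1.2 l_c t F_u ≤ 2.4 d t F_u): upper limit = 2.4·22·6·450 / 1000 = 142.6 kN.
  Edge l_c = 30 − 24/2 = 18 → r_n = 58.32 kN; interior l_c = 75 − 24 = 51 → r_n = 142.6 kN.
  R_n,bearing = 1·58.32 + 1·142.6 = 200.9 kN → 0.75 × 200.9 = 151 kN.
Bearing governs: 151 kN.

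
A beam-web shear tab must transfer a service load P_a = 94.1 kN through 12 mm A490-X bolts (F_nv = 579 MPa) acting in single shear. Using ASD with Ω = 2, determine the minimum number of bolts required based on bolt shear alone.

A_b = π·12²/4 = 113.1 mm².
Per-bolt allowable strength R_n/Ω = 579 × 113.1 × 1 / 1000 / 2 = 32.74 kN.
n ≥ 94.1 / 32.74 = 2.874 → use 3 bolts.

3 bolts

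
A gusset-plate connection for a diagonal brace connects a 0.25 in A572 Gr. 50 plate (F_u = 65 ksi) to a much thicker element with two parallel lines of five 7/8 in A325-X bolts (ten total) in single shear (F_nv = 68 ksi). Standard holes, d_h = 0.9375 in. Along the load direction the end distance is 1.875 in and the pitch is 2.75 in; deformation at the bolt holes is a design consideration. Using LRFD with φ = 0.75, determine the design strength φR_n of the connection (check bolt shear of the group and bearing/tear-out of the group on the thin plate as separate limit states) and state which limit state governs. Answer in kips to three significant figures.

246 kips (bearing governs)

Bolt shear: A_b = π·0.875²/4 = 0.6013 in²; R_n = 68 × 0.6013 × 10 × 1 = 408.9 kips → 0.75 × 408.9 = 307 kips.
Bearing (1.2 l_c t F_u ≤ 2.4 d t F_u): upper limit = 2.4·0.875·0.25·65 = 34.12 kips.
  Edge l_c = 1.875 − 0.9375/2 = 1.406 → r_n = 27.42 kips; interior l_c = 2.75 − 0.9375 = 1.812 → r_n = 34.12 kips.
  R_n,bearing = 2·27.42 + 8·34.12 = 327.8 kips → 0.75 × 327.8 = 246 kips.
Bearing governs: 246 kips.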